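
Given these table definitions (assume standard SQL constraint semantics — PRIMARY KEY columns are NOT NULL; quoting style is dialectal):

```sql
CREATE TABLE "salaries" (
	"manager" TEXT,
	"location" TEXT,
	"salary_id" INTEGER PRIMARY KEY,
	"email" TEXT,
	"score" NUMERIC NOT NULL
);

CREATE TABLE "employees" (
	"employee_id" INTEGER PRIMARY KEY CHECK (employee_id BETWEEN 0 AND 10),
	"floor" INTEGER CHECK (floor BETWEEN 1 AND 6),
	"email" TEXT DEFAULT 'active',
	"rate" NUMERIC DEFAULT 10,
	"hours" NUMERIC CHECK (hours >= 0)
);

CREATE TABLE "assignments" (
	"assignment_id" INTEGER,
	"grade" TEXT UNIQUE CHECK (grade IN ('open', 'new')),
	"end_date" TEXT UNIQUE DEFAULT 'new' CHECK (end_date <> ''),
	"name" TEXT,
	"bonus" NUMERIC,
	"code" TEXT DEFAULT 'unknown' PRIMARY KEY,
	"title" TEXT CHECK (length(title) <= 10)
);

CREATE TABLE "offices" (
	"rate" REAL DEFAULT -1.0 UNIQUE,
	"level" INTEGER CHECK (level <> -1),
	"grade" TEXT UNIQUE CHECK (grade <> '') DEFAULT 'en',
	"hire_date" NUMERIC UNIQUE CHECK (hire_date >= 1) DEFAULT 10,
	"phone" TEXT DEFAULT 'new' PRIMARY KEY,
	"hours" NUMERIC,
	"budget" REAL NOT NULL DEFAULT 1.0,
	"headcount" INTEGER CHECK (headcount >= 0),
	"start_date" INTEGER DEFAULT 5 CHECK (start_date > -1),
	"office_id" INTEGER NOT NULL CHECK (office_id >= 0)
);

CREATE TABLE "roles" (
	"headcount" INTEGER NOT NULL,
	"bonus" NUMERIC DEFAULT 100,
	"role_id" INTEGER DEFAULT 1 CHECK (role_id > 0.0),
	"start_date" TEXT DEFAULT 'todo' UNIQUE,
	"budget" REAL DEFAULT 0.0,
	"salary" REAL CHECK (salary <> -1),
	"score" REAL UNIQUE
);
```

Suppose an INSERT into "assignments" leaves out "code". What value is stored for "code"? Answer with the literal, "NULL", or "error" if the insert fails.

code has an explicit DEFAULT 'unknown'.
When the column is omitted from an INSERT, that default is used.

'unknown'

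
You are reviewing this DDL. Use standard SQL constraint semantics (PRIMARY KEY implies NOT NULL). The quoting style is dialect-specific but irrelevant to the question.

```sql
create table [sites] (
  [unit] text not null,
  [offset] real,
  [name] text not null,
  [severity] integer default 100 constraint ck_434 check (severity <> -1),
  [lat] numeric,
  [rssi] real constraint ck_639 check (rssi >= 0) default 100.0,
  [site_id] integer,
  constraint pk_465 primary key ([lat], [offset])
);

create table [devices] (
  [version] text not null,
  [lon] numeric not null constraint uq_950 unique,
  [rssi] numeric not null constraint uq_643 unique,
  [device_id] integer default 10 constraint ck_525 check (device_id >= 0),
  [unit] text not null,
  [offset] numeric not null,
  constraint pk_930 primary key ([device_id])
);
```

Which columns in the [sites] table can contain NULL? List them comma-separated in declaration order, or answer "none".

severity, rssi, site_id

- unit: declared NOT NULL → not nullable.
- offset: part of the PRIMARY KEY, which implies NOT NULL → not nullable.
- name: declared NOT NULL → not nullable.
- severity: CHECK does not forbid NULL (a CHECK constraint passes when its expression is NULL) → nullable.
- lat: part of the PRIMARY KEY, which implies NOT NULL → not nullable.
- rssi: CHECK does not forbid NULL (a CHECK constraint passes when its expression is NULL) → nullable.
- site_id: no NOT NULL constraint applies → nullable.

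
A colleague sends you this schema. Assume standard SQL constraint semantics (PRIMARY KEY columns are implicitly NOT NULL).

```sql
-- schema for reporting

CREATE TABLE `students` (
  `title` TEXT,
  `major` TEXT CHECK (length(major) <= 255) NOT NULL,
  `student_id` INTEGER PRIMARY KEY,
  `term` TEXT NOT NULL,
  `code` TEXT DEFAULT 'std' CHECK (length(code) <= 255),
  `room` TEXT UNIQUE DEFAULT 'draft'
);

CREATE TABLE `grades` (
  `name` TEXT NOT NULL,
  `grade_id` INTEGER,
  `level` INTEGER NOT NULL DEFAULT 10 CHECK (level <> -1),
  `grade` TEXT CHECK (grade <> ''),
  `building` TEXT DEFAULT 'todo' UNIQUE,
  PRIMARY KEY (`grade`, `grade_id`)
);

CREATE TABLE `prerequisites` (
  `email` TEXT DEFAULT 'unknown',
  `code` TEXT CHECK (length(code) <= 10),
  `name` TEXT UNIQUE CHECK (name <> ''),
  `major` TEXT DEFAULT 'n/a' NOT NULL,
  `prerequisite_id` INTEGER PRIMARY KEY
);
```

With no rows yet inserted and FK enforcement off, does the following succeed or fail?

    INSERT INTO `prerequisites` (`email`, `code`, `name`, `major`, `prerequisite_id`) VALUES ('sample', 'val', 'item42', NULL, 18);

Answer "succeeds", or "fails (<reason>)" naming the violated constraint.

major is explicitly set to NULL, but major is declared NOT NULL.

fails (NOT NULL on major)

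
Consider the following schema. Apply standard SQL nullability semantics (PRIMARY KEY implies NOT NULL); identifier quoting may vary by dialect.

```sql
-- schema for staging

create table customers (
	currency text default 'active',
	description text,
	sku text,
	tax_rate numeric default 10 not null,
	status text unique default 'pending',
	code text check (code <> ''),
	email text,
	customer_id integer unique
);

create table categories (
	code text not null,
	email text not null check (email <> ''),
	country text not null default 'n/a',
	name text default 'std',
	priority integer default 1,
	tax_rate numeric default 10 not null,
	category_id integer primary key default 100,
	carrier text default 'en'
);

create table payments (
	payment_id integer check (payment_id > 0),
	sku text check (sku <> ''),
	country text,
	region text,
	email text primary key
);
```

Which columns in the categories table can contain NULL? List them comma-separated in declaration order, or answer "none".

name, priority, carrier

- code: declared NOT NULL → not nullable.
- email: declared NOT NULL → not nullable.
- country: declared NOT NULL → not nullable.
- name: DEFAULT only fills an omitted column; an explicit NULL is still allowed → nullable.
- priority: DEFAULT only fills an omitted column; an explicit NULL is still allowed → nullable.
- tax_rate: declared NOT NULL → not nullable.
- category_id: part of the PRIMARY KEY, which implies NOT NULL → not nullable.
- carrier: DEFAULT only fills an omitted column; an explicit NULL is still allowed → nullable.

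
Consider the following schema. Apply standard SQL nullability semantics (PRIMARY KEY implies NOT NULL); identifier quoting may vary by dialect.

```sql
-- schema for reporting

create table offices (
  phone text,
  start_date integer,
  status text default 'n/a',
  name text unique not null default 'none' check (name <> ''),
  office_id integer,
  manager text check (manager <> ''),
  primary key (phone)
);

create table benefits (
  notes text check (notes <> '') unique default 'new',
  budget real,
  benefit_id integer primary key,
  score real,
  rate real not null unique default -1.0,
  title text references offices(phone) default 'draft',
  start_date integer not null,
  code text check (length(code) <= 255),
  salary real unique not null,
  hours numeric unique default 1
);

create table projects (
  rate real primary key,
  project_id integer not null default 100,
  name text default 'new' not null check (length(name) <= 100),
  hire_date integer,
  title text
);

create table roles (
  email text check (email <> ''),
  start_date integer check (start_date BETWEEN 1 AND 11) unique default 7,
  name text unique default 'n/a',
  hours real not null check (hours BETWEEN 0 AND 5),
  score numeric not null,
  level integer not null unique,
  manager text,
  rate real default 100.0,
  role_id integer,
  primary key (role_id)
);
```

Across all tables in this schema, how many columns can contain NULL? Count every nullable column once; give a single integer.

17

offices: 4 nullable (start_date, status, office_id, manager — PK (phone) and explicit NOT NULL columns excluded).
benefits: 6 nullable (notes, budget, score, title, code, hours — PK (benefit_id) and explicit NOT NULL columns excluded).
projects: 2 nullable (hire_date, title — PK (rate) and explicit NOT NULL columns excluded).
roles: 5 nullable (email, start_date, name, manager, rate — PK (role_id) and explicit NOT NULL columns excluded).
Total: 4 + 6 + 2 + 5 = 17.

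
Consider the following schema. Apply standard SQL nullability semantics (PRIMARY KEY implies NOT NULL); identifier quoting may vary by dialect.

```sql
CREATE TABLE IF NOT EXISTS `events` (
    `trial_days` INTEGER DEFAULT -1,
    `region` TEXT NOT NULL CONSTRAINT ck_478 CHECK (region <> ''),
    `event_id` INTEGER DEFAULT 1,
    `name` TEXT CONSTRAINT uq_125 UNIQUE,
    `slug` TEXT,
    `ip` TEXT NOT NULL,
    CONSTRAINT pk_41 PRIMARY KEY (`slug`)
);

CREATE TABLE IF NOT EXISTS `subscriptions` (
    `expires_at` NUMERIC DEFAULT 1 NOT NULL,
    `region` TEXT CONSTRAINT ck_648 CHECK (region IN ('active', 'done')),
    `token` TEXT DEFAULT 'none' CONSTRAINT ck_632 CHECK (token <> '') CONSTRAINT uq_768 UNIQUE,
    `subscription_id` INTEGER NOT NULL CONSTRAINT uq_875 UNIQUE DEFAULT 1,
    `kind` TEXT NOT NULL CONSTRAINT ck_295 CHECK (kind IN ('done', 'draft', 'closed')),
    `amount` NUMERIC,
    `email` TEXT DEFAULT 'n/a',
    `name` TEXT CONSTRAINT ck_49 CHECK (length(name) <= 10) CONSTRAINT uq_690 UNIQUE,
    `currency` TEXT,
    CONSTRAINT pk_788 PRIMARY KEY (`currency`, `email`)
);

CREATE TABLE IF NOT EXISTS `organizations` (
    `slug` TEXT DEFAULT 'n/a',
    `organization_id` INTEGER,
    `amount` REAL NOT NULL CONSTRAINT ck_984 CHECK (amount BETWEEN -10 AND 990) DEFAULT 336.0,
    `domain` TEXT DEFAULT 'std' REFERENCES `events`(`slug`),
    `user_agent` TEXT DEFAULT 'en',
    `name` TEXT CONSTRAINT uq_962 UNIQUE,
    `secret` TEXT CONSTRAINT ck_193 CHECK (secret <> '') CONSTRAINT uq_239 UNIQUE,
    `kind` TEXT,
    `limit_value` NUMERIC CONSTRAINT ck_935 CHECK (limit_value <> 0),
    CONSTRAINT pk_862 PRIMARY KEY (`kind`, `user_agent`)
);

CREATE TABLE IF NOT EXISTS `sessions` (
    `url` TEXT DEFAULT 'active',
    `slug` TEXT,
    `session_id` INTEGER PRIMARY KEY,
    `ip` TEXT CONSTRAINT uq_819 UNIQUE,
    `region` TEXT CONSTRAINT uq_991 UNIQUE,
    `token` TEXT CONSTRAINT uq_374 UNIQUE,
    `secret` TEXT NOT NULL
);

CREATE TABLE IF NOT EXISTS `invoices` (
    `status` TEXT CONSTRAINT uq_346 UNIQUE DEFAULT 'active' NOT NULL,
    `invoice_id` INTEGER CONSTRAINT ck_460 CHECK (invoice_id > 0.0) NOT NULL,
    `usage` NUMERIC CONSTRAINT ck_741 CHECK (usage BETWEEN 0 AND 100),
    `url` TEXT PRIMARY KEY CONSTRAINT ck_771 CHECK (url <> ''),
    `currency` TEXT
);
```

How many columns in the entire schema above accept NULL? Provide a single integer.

events: 3 nullable (trial_days, event_id, name — PK (slug) and explicit NOT NULL columns excluded).
subscriptions: 4 nullable (region, token, amount, name — PK (currency, email) and explicit NOT NULL columns excluded).
organizations: 6 nullable (slug, organization_id, domain, name, secret, limit_value — PK (kind, user_agent) and explicit NOT NULL columns excluded).
sessions: 5 nullable (url, slug, ip, region, token — PK (session_id) and explicit NOT NULL columns excluded).
invoices: 2 nullable (usage, currency — PK (url) and explicit NOT NULL columns excluded).
Total: 3 + 4 + 6 + 5 + 2 = 20.

20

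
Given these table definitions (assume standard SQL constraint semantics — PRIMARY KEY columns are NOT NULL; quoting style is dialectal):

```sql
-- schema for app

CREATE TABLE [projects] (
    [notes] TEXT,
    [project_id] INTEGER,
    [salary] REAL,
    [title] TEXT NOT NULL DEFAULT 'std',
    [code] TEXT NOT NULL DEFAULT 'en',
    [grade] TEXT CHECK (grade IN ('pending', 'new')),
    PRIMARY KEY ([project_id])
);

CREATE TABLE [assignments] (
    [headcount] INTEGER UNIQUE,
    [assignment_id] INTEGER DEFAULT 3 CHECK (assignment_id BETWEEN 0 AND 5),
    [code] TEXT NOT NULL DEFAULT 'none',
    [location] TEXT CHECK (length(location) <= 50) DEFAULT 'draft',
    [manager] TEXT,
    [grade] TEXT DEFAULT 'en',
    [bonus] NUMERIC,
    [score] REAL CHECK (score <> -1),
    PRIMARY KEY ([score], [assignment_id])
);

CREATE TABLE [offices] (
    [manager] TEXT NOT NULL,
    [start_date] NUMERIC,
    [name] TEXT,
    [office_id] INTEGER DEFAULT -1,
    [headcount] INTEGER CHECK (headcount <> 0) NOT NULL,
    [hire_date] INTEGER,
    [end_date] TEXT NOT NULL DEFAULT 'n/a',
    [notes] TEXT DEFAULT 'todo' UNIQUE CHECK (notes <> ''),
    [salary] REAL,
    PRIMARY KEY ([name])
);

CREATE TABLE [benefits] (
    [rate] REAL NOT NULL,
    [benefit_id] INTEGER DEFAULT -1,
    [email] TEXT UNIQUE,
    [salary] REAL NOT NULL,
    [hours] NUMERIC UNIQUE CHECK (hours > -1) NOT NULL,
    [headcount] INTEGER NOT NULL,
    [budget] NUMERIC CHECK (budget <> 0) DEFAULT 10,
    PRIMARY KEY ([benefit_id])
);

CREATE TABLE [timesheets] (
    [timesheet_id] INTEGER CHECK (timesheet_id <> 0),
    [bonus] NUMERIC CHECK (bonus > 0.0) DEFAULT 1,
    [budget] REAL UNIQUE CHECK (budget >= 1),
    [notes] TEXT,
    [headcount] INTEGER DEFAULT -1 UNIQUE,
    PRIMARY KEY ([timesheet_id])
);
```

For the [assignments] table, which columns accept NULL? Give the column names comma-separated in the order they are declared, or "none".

headcount, location, manager, grade, bonus

- headcount: UNIQUE does not imply NOT NULL → nullable.
- assignment_id: part of the PRIMARY KEY, which implies NOT NULL → not nullable.
- code: declared NOT NULL → not nullable.
- location: CHECK does not forbid NULL (a CHECK constraint passes when its expression is NULL) → nullable.
- manager: no NOT NULL constraint applies → nullable.
- grade: DEFAULT only fills an omitted column; an explicit NULL is still allowed → nullable.
- bonus: no NOT NULL constraint applies → nullable.
- score: part of the PRIMARY KEY, which implies NOT NULL → not nullable.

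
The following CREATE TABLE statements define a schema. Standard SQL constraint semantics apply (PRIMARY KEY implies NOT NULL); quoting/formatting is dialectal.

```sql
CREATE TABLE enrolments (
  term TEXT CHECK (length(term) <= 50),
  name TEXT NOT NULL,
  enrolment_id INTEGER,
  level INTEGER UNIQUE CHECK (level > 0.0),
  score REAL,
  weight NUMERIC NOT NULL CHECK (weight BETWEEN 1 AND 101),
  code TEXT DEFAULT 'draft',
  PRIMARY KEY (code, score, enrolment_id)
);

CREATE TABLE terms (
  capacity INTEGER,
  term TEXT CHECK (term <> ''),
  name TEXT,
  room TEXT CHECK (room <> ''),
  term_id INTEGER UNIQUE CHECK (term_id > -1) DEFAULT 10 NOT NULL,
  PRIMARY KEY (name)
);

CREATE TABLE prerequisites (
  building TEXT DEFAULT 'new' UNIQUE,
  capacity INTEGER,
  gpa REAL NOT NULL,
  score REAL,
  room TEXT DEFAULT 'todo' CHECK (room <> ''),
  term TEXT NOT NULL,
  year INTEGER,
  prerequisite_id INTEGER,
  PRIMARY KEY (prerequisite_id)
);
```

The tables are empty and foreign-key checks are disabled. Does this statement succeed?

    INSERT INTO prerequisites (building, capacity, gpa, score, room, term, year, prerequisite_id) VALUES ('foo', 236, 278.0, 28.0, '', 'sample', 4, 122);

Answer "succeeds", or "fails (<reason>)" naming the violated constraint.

The value '' for room violates CHECK (room <> '').

fails (CHECK on room)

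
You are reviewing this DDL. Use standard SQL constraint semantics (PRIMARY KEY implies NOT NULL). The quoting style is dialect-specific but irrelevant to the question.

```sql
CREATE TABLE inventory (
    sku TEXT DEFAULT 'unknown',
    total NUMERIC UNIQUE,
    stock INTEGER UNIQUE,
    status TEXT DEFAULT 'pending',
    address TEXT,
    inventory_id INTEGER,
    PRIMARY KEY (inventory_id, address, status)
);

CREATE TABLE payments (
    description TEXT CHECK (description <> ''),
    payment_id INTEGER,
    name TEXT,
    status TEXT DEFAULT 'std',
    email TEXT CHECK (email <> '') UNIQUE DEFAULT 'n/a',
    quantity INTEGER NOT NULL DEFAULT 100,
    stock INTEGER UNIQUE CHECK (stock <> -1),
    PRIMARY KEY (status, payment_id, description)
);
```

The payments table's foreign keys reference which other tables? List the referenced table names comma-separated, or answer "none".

No column in payments has a REFERENCES clause.

none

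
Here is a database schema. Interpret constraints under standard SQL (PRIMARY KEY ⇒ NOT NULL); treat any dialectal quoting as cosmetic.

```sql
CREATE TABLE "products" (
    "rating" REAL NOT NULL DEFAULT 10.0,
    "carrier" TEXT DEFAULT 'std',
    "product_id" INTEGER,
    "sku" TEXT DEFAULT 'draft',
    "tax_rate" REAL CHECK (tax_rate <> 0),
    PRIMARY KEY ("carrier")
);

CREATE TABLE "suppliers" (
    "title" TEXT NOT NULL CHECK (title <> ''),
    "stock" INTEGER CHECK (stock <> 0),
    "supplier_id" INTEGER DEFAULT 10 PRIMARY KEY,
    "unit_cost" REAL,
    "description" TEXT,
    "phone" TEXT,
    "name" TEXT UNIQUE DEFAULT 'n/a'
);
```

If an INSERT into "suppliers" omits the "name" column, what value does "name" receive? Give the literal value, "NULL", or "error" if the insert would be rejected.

'n/a'

name has an explicit DEFAULT 'n/a'.
When the column is omitted from an INSERT, that default is used.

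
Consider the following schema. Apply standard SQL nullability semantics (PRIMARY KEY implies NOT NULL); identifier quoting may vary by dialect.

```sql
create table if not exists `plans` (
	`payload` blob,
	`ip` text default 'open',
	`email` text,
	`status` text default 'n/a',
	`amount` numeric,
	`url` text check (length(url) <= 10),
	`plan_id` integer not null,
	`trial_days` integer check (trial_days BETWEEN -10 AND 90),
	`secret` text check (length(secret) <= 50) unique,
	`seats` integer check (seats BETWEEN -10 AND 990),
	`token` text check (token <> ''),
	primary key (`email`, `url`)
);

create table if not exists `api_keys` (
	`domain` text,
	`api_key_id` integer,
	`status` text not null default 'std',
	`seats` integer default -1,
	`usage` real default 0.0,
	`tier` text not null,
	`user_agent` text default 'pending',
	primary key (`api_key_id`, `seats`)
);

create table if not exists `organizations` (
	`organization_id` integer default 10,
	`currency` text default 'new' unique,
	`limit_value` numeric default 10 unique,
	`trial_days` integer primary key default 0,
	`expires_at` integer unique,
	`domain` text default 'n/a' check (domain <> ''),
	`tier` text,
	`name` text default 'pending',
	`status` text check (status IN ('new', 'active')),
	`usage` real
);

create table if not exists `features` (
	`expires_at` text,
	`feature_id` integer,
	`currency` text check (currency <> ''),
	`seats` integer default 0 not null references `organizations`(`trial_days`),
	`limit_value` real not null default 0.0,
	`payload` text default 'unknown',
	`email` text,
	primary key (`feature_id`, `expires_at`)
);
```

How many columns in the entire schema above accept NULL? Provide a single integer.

23

plans: 8 nullable (payload, ip, status, amount, trial_days, secret, seats, token — PK (email, url) and explicit NOT NULL columns excluded).
api_keys: 3 nullable (domain, usage, user_agent — PK (api_key_id, seats) and explicit NOT NULL columns excluded).
organizations: 9 nullable (organization_id, currency, limit_value, expires_at, domain, tier, name, status, usage — PK (trial_days) and explicit NOT NULL columns excluded).
features: 3 nullable (currency, payload, email — PK (feature_id, expires_at) and explicit NOT NULL columns excluded).
Total: 8 + 3 + 9 + 3 = 23.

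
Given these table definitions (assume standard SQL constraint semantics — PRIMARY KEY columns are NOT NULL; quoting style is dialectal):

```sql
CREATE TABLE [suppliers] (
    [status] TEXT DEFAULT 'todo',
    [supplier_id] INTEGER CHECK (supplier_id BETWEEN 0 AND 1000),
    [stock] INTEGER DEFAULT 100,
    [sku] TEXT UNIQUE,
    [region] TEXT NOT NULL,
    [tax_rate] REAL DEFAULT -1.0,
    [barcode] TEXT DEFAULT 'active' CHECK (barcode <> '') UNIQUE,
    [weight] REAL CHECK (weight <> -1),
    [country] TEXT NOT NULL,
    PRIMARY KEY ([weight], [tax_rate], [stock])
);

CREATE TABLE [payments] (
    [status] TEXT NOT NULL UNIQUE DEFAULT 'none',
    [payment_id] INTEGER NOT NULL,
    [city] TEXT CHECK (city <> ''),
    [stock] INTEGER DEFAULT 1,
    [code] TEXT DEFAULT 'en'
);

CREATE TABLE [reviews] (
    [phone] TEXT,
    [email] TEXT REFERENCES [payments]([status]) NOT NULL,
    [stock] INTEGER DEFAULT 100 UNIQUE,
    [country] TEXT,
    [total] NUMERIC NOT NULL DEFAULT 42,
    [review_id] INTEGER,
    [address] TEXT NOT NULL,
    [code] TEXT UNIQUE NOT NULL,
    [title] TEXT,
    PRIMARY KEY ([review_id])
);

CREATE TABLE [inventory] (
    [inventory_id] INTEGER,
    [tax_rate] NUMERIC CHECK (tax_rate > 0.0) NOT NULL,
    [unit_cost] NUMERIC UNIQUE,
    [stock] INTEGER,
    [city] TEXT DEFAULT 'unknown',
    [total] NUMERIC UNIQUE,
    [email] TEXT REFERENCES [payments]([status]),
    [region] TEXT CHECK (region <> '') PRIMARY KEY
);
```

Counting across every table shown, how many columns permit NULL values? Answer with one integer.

17

suppliers: 4 nullable (status, supplier_id, sku, barcode — PK (weight, tax_rate, stock) and explicit NOT NULL columns excluded).
payments: 3 nullable (city, stock, code — PK none and explicit NOT NULL columns excluded).
reviews: 4 nullable (phone, stock, country, title — PK (review_id) and explicit NOT NULL columns excluded).
inventory: 6 nullable (inventory_id, unit_cost, stock, city, total, email — PK (region) and explicit NOT NULL columns excluded).
Total: 4 + 3 + 4 + 6 = 17.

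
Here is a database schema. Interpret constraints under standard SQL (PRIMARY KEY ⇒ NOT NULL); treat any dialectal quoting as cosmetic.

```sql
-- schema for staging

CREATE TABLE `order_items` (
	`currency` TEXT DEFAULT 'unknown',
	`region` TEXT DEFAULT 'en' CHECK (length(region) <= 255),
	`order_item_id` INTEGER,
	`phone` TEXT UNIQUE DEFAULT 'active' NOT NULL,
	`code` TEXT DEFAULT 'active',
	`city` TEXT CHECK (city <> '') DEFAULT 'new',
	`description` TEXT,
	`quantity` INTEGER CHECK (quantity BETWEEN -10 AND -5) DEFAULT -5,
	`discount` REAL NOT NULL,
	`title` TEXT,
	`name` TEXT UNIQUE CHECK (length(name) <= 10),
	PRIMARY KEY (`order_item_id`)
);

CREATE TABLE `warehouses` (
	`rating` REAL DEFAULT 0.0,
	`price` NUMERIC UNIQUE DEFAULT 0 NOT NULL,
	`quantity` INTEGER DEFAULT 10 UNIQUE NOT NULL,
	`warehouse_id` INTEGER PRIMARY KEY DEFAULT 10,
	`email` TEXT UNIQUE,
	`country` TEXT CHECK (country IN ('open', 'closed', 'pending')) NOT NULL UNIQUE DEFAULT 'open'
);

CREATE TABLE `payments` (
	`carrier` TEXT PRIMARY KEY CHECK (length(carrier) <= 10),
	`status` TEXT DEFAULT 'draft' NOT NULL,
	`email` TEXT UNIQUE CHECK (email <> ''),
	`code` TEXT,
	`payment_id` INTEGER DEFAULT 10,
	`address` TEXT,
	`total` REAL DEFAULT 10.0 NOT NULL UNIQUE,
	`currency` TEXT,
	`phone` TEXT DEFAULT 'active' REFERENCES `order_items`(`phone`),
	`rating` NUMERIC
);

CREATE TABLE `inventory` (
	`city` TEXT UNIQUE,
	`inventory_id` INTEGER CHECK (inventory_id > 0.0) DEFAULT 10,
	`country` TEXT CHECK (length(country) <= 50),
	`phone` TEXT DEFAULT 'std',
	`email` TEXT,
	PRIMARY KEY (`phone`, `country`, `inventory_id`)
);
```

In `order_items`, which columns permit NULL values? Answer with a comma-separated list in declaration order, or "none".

currency, region, code, city, description, quantity, title, name

- currency: DEFAULT only fills an omitted column; an explicit NULL is still allowed → nullable.
- region: CHECK does not forbid NULL (a CHECK constraint passes when its expression is NULL) → nullable.
- order_item_id: part of the PRIMARY KEY, which implies NOT NULL → not nullable.
- phone: declared NOT NULL → not nullable.
- code: DEFAULT only fills an omitted column; an explicit NULL is still allowed → nullable.
- city: CHECK does not forbid NULL (a CHECK constraint passes when its expression is NULL) → nullable.
- description: no NOT NULL constraint applies → nullable.
- quantity: CHECK does not forbid NULL (a CHECK constraint passes when its expression is NULL) → nullable.
- discount: declared NOT NULL → not nullable.
- title: no NOT NULL constraint applies → nullable.
- name: CHECK does not forbid NULL (a CHECK constraint passes when its expression is NULL) → nullable.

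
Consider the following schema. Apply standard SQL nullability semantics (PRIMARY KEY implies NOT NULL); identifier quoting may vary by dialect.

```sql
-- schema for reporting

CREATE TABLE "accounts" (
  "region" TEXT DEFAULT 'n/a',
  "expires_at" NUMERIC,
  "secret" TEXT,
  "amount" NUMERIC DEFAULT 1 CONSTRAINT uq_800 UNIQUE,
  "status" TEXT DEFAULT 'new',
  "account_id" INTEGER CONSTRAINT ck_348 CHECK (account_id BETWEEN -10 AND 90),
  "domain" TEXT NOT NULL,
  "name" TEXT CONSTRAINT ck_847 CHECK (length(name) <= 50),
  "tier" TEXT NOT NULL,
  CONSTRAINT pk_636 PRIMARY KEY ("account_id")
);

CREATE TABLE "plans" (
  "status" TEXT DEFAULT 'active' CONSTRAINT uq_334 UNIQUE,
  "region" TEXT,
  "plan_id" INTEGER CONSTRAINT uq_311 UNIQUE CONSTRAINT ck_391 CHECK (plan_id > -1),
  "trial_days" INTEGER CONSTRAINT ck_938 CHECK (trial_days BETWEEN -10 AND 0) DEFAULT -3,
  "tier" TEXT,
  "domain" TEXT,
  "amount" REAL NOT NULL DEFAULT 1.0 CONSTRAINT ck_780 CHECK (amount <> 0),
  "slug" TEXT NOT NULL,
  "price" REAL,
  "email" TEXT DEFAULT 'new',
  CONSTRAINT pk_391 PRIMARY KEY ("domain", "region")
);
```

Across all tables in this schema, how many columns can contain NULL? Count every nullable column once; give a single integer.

12

accounts: 6 nullable (region, expires_at, secret, amount, status, name — PK (account_id) and explicit NOT NULL columns excluded).
plans: 6 nullable (status, plan_id, trial_days, tier, price, email — PK (domain, region) and explicit NOT NULL columns excluded).
Total: 6 + 6 = 12.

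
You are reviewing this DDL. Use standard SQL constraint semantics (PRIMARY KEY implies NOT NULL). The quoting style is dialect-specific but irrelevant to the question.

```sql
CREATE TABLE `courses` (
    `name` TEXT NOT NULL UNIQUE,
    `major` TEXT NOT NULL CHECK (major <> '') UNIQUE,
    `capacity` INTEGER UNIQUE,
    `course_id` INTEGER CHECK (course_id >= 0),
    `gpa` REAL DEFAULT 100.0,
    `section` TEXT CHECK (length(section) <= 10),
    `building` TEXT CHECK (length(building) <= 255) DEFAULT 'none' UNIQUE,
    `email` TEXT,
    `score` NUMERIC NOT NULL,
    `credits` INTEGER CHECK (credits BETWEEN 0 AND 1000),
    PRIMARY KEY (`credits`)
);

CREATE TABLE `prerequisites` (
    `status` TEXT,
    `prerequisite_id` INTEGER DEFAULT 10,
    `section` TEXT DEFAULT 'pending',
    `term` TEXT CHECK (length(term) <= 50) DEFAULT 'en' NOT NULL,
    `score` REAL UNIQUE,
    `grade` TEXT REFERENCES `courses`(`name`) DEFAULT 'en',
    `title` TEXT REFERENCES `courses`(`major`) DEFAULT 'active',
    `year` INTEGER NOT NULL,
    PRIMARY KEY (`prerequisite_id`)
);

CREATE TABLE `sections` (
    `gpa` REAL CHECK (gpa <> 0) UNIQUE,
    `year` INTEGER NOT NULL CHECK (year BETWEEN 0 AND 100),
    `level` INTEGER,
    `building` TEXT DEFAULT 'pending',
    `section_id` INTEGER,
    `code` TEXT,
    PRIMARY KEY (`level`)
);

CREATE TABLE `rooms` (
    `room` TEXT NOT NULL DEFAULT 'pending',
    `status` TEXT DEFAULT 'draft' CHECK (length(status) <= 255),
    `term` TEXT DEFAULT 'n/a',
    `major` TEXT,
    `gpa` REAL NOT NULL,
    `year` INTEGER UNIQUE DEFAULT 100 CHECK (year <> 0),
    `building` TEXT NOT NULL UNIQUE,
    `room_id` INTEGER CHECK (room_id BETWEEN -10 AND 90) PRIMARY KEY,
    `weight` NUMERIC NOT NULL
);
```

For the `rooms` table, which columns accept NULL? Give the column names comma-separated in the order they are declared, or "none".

status, term, major, year

- room: declared NOT NULL → not nullable.
- status: CHECK does not forbid NULL (a CHECK constraint passes when its expression is NULL) → nullable.
- term: DEFAULT only fills an omitted column; an explicit NULL is still allowed → nullable.
- major: no NOT NULL constraint applies → nullable.
- gpa: declared NOT NULL → not nullable.
- year: CHECK does not forbid NULL (a CHECK constraint passes when its expression is NULL) → nullable.
- building: declared NOT NULL → not nullable.
- room_id: part of the PRIMARY KEY, which implies NOT NULL → not nullable.
- weight: declared NOT NULL → not nullable.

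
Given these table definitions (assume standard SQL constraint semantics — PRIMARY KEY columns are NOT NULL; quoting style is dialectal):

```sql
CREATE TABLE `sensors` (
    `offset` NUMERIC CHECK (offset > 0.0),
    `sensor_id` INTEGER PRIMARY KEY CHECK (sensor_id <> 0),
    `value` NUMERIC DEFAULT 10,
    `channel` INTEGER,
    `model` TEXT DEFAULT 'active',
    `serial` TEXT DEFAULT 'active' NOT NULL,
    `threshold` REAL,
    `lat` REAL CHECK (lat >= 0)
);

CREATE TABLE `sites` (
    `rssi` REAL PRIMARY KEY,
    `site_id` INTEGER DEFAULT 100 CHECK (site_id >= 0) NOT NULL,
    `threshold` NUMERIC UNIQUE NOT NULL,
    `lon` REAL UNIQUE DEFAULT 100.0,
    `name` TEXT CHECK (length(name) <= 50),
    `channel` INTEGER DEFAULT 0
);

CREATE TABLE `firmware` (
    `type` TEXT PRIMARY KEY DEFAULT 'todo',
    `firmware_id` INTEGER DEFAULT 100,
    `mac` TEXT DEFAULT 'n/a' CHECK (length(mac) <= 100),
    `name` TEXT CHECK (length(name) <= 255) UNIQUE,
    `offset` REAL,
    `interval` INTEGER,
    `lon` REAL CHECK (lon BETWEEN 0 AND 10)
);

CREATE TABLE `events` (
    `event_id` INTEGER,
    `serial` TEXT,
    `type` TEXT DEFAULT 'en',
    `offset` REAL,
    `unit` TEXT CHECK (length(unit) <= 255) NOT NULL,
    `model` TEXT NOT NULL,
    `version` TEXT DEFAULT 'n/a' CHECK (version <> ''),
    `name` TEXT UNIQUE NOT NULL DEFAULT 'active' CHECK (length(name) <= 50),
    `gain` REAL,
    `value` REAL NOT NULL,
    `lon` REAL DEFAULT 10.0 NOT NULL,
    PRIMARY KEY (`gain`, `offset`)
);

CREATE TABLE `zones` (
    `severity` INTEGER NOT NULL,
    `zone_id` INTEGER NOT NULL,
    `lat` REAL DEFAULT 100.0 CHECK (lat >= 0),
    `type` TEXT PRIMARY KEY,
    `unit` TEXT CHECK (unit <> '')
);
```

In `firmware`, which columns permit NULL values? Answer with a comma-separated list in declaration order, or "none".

firmware_id, mac, name, offset, interval, lon

- type: part of the PRIMARY KEY, which implies NOT NULL → not nullable.
- firmware_id: DEFAULT only fills an omitted column; an explicit NULL is still allowed → nullable.
- mac: CHECK does not forbid NULL (a CHECK constraint passes when its expression is NULL) → nullable.
- name: CHECK does not forbid NULL (a CHECK constraint passes when its expression is NULL) → nullable.
- offset: no NOT NULL constraint applies → nullable.
- interval: no NOT NULL constraint applies → nullable.
- lon: CHECK does not forbid NULL (a CHECK constraint passes when its expression is NULL) → nullable.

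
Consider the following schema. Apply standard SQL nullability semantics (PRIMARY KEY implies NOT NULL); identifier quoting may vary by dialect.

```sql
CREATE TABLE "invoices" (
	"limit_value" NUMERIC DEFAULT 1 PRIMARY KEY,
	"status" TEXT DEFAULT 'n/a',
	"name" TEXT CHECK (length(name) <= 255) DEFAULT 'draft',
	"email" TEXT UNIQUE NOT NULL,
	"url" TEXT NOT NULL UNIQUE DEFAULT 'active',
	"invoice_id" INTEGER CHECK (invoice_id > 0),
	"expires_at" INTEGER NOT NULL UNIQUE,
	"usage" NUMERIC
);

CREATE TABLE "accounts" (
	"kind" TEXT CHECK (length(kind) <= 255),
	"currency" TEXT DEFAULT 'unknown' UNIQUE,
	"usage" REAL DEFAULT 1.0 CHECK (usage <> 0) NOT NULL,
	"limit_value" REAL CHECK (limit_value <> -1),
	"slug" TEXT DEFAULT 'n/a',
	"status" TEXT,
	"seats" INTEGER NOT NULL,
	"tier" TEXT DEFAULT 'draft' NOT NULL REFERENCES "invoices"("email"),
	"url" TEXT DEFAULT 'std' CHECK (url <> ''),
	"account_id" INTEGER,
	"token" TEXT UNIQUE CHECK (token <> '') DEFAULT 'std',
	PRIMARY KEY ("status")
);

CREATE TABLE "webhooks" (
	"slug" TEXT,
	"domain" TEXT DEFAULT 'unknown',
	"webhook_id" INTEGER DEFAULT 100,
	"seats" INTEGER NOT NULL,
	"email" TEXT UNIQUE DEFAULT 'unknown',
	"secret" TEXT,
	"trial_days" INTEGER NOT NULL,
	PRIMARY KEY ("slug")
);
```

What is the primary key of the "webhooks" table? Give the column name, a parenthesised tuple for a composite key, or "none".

slug

slug is declared PRIMARY KEY as a table-level PRIMARY KEY clause.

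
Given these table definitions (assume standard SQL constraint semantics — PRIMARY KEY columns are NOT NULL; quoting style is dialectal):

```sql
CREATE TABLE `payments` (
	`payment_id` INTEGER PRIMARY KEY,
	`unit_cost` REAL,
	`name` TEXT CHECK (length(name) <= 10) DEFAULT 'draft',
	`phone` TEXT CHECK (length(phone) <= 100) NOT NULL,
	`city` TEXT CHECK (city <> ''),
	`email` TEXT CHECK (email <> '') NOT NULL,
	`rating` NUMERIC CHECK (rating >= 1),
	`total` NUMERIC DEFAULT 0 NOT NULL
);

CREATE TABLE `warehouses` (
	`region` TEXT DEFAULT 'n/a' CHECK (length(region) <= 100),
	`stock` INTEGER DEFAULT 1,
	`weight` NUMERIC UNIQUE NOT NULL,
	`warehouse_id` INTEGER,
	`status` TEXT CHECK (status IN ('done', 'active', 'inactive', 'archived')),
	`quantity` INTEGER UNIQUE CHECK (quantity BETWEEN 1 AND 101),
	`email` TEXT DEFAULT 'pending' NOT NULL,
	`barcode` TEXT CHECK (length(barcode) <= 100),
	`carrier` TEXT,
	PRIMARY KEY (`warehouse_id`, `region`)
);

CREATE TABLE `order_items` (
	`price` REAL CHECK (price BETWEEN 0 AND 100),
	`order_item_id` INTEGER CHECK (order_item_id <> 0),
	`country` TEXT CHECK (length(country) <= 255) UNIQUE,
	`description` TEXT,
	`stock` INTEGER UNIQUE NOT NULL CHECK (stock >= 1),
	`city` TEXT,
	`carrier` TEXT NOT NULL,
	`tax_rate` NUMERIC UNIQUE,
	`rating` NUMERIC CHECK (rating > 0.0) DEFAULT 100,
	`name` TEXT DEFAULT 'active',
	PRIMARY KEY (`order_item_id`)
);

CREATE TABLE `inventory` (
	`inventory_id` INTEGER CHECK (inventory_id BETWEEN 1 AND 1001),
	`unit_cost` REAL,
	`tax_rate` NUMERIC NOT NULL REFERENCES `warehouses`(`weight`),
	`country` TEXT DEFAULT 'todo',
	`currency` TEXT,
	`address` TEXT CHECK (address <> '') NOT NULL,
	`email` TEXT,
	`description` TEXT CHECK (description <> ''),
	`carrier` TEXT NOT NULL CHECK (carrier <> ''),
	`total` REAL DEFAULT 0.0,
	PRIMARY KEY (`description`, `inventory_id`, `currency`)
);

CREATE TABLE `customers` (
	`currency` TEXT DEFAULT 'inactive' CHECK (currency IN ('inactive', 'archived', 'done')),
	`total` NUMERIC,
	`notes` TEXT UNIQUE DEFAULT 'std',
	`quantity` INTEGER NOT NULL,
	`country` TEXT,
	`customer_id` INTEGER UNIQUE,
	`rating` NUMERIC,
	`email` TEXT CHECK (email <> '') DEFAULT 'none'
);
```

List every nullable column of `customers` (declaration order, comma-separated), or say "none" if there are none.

- currency: CHECK does not forbid NULL (a CHECK constraint passes when its expression is NULL) → nullable.
- total: no NOT NULL constraint applies → nullable.
- notes: UNIQUE does not imply NOT NULL → nullable.
- quantity: declared NOT NULL → not nullable.
- country: no NOT NULL constraint applies → nullable.
- customer_id: UNIQUE does not imply NOT NULL → nullable.
- rating: no NOT NULL constraint applies → nullable.
- email: CHECK does not forbid NULL (a CHECK constraint passes when its expression is NULL) → nullable.

currency, total, notes, country, customer_id, rating, email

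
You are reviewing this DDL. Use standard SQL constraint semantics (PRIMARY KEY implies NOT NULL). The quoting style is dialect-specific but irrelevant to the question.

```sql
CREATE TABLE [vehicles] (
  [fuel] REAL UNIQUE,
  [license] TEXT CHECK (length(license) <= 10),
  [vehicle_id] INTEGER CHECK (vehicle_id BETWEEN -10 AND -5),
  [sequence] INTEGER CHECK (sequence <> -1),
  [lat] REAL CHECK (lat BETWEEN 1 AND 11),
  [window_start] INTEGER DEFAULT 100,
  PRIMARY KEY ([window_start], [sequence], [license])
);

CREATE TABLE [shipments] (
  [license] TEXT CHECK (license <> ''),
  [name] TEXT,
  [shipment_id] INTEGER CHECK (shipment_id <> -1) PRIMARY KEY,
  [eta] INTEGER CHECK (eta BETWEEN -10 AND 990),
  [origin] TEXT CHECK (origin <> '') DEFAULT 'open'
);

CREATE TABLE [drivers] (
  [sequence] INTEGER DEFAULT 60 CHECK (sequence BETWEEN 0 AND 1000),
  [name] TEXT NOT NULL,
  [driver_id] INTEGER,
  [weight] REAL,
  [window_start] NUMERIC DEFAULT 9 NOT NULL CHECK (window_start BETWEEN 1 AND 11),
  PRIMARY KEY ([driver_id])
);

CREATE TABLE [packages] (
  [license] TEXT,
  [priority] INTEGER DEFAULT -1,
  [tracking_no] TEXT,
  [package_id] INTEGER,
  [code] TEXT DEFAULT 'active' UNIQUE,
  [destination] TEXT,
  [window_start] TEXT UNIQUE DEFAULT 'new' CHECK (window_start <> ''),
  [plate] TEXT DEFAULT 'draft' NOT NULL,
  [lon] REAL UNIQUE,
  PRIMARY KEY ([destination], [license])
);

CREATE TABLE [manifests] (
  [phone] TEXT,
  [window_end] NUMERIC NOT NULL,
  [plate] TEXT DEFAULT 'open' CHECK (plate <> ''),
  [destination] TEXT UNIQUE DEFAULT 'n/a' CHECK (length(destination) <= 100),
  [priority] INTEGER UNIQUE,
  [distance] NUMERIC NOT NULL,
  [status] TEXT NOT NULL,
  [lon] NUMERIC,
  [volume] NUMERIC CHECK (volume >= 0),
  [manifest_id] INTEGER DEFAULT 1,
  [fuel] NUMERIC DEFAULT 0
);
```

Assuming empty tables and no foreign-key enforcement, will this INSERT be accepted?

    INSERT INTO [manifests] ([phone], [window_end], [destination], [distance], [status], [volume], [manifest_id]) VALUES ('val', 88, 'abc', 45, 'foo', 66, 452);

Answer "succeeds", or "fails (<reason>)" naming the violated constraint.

succeeds

NOT NULL columns: distance is supplied; status is supplied; window_end is supplied.
CHECK constraints: 'abc' satisfies (length(destination) <= 100); 66 satisfies (volume >= 0).
No constraint is violated.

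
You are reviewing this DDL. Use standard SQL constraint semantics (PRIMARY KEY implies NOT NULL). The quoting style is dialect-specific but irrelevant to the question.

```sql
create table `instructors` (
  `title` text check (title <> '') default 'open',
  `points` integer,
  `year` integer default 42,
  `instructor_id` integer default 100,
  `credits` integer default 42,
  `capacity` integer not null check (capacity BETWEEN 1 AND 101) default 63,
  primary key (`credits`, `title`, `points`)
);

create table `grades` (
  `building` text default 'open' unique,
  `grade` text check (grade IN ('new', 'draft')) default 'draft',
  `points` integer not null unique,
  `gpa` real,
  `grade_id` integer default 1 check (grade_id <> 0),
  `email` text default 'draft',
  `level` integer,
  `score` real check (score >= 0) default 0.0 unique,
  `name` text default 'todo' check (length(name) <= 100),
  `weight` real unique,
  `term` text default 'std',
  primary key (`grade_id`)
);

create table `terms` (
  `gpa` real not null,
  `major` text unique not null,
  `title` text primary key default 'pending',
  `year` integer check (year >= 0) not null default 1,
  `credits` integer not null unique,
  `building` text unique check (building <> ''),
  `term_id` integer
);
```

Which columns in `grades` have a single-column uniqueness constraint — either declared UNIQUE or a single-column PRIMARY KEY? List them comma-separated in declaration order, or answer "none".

- building: declared UNIQUE → unique.
- grade: no UNIQUE or single-column PK constraint.
- points: declared UNIQUE → unique.
- gpa: no UNIQUE or single-column PK constraint.
- grade_id: single-column PRIMARY KEY → unique.
- email: no UNIQUE or single-column PK constraint.
- level: no UNIQUE or single-column PK constraint.
- score: declared UNIQUE → unique.
- name: no UNIQUE or single-column PK constraint.
- weight: declared UNIQUE → unique.
- term: no UNIQUE or single-column PK constraint.

building, points, grade_id, score, weight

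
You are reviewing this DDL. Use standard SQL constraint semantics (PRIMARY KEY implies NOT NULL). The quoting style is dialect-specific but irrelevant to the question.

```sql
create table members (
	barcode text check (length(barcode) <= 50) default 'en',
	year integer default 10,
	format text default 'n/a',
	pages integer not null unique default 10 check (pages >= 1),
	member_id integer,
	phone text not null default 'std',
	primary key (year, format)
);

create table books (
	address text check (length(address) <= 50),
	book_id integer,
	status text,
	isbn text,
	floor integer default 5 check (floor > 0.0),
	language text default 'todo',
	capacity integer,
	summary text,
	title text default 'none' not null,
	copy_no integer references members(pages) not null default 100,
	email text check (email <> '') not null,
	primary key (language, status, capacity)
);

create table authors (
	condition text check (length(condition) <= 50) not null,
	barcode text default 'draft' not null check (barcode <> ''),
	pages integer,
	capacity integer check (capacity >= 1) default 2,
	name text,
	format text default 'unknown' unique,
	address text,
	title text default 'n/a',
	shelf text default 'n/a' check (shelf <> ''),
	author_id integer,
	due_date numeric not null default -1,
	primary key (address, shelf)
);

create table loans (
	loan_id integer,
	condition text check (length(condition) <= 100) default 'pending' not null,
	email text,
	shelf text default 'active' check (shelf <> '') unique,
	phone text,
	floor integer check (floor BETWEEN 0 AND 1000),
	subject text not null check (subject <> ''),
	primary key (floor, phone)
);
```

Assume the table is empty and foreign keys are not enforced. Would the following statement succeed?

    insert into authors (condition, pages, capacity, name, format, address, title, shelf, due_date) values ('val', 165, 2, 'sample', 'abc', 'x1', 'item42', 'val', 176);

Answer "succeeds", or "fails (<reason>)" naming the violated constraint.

NOT NULL columns: address is supplied; barcode defaults to 'draft'; condition is supplied; due_date is supplied; shelf is supplied.
CHECK constraints: 'val' satisfies (length(condition) <= 50); 2 satisfies (capacity >= 1); 'val' satisfies (shelf <> '').
No constraint is violated.

succeeds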